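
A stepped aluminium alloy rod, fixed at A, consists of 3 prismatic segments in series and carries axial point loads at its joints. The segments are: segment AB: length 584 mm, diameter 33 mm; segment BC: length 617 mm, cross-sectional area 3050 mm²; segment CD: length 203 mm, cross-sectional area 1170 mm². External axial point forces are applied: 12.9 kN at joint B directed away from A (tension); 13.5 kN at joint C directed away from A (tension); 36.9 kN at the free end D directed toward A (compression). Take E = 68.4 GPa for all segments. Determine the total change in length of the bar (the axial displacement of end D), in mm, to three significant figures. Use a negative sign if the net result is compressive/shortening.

Internal axial forces (sectioning from the free end, tension +): N_CD = -36.9 kN, N_BC = -23.4 kN, N_AB = -10.5 kN.
A_AB = 855.3 mm².
δ_AB = -10500·584/(855.3·68400) = -0.1048 mm
δ_BC = -23400·617/(3050·68400) = -0.06921 mm
δ_CD = -36900·203/(1170·68400) = -0.0936 mm
δ = Σδ_i = -0.2676 mm.

-0.268 mm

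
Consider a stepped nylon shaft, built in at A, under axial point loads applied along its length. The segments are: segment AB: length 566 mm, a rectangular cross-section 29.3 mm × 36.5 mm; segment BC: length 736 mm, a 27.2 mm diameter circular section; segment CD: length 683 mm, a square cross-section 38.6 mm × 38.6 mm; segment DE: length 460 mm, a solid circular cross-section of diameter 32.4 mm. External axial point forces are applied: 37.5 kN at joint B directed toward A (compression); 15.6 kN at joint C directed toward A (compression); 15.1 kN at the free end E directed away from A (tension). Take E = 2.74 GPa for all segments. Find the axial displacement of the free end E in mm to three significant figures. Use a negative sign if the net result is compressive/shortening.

Internal axial forces (sectioning from the free end, tension +): N_DE = 15.1 kN, N_CD = 15.1 kN, N_BC = -0.5 kN, N_AB = -38 kN.
A_AB = 1069 mm².
A_BC = 581.1 mm².
A_CD = 1490 mm².
A_DE = 824.5 mm².
δ_AB = -38000·566/(1069·2740) = -7.34 mm
δ_BC = -500·736/(581.1·2740) = -0.2311 mm
δ_CD = 15100·683/(1490·2740) = 2.526 mm
δ_DE = 15100·460/(824.5·2740) = 3.075 mm
δ = Σδ_i = -1.97 mm.

-1.97 mm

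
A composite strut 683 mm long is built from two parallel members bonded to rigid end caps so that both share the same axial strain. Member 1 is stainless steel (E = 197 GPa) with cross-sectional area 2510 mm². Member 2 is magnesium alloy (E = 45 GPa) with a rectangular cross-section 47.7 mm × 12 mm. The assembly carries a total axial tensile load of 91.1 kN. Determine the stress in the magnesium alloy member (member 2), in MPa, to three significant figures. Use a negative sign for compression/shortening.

A_2 = 572.4 mm².
Equal strain + equilibrium ⇒ each member carries load in proportion to AE: A₁E₁ = 494500000 N, A₂E₂ = 25760000 N, ΣAE = 520200000 N.
σ₂ = P·E₂/ΣAE = 91100·45000/520200000 = 7.88 MPa.

7.88 MPa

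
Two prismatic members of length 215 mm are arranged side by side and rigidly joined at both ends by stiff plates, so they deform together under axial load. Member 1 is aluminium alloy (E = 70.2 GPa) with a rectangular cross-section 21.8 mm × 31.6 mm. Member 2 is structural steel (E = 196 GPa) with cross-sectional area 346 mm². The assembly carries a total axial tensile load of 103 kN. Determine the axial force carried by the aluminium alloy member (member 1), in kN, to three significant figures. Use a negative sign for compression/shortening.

A_1 = 688.9 mm².
Equal strain + equilibrium ⇒ each member carries load in proportion to AE: A₁E₁ = 48360000 N, A₂E₂ = 67820000 N, ΣAE = 116200000 N.
F₁ = P·A₁E₁/ΣAE = 103000·48360000/116200000 = 42870 N.

42.9 kN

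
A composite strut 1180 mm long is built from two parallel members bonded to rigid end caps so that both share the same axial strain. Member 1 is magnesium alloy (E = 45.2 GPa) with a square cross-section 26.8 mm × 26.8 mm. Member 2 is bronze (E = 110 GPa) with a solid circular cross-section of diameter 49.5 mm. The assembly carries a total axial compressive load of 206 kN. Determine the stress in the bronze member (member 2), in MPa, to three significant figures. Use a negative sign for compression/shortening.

A_1 = 718.2 mm².
A_2 = 1924 mm².
Equal strain + equilibrium ⇒ each member carries load in proportion to AE: A₁E₁ = 32460000 N, A₂E₂ = 211700000 N, ΣAE = 244200000 N.
σ₂ = P·E₂/ΣAE = -206000·110000/244200000 = -92.81 MPa.

-92.8 MPa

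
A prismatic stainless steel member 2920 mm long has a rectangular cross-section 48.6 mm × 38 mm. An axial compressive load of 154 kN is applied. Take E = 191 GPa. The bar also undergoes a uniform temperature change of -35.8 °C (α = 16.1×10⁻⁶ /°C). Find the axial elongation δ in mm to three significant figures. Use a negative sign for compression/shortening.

A = 1847 mm².
δ_mech = NL/(AE) = -154000·2920/(1847·191000) = -1.275 mm.
δ_thermal = αLΔT = 16.1e-6·2920·-35.8 = -1.683 mm.
δ = δ_mech + δ_thermal = -2.958 mm.

-2.96 mm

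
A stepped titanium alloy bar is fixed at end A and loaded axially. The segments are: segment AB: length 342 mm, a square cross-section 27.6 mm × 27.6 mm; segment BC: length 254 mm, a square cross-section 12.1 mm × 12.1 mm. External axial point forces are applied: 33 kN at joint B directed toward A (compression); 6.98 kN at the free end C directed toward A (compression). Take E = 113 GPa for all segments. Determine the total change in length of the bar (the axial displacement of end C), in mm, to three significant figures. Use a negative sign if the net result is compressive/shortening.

Internal axial forces (sectioning from the free end, tension +): N_BC = -6.98 kN, N_AB = -39.98 kN.
A_AB = 761.8 mm².
A_BC = 146.4 mm².
δ_AB = -39980·342/(761.8·113000) = -0.1588 mm
δ_BC = -6980·254/(146.4·113000) = -0.1072 mm
δ = Σδ_i = -0.266 mm.

-0.266 mm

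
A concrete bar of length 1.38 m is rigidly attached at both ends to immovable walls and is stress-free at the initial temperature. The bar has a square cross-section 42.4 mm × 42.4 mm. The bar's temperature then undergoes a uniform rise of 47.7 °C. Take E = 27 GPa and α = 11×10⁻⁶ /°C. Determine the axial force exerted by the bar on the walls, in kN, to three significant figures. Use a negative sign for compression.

-25.5 kN

Free thermal expansion αLΔT = 11e-6 · 1380 · 47.7 = 0.7241 mm.
The walls impose strain ε = −(0.7241)/1380 = -5.2470e-04; σ = Eε = 27000 · -5.2470e-04 = -14.17 MPa.
Wall reaction R = σ·A = -14.17·1798 = -25470 N = -25.47 kN.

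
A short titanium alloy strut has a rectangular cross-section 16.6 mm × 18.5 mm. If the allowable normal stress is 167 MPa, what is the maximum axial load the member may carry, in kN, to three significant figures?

A = 307.1 mm².
P_max = σ_allow · A = 167 · 307.1 = 51290 N = 51.29 kN.

51.3 kN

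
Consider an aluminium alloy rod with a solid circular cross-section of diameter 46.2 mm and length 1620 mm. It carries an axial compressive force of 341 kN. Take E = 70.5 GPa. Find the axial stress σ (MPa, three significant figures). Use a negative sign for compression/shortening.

A = 1676 mm².
σ = N/A = -341000/1676 = -203.4 MPa.

-203 MPa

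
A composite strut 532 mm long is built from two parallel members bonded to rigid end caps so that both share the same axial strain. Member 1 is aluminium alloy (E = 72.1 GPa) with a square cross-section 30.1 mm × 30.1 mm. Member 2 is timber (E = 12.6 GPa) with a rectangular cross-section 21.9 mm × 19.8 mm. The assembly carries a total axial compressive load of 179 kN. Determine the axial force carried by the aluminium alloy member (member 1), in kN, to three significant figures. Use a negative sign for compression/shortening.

A_1 = 906 mm².
A_2 = 433.6 mm².
Equal strain + equilibrium ⇒ each member carries load in proportion to AE: A₁E₁ = 65320000 N, A₂E₂ = 5464000 N, ΣAE = 70790000 N.
F₁ = P·A₁E₁/ΣAE = -179000·65320000/70790000 = -165200 N.

-165 kN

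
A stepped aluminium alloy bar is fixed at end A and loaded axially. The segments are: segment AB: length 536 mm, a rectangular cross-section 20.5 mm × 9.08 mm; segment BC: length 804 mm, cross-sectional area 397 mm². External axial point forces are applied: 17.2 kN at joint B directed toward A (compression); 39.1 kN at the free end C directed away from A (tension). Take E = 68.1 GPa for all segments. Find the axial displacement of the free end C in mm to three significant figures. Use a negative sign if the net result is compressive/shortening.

Internal axial forces (sectioning from the free end, tension +): N_BC = 39.1 kN, N_AB = 21.9 kN.
A_AB = 186.1 mm².
δ_AB = 21900·536/(186.1·68100) = 0.926 mm
δ_BC = 39100·804/(397·68100) = 1.163 mm
δ = Σδ_i = 2.089 mm.

2.09 mm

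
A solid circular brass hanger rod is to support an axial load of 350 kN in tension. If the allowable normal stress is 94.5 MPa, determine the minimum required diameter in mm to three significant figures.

68.7 mm

Required area A ≥ P/σ_allow = 350000/94.5 = 3704 mm².
For a solid circular section, d ≥ √(4A/π) = 68.67 mm.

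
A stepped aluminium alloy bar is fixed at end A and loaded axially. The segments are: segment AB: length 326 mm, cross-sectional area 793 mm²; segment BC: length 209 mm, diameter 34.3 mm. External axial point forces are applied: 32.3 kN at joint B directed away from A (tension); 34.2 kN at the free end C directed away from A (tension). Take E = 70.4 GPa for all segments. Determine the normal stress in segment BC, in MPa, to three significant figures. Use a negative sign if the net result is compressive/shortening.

Internal axial forces (sectioning from the free end, tension +): N_BC = 34.2 kN, N_AB = 66.5 kN.
A_BC = 924 mm².
σ_BC = N_BC/A_BC = 34200/924 = 37.01 MPa.

37.0 MPa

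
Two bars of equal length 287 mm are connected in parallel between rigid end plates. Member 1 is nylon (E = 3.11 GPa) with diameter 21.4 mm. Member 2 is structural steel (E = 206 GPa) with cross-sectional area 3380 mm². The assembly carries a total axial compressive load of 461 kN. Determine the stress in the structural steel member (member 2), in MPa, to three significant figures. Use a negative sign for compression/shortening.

-136 MPa

A_1 = 359.7 mm².
Equal strain + equilibrium ⇒ each member carries load in proportion to AE: A₁E₁ = 1119000 N, A₂E₂ = 696300000 N, ΣAE = 697400000 N.
σ₂ = P·E₂/ΣAE = -461000·206000/697400000 = -136.2 MPa.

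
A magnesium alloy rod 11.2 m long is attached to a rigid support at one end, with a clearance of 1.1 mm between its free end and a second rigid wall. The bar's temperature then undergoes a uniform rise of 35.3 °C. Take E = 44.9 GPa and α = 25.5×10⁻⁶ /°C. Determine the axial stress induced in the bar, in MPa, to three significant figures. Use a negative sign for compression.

-36.0 MPa

Free thermal expansion αLΔT = 25.5e-6 · 11200 · 35.3 = 10.08 mm.
The walls engage after the gap closes; constrained expansion = 10.08 − 1.1 = 8.982 mm.
The walls impose strain ε = −(8.982)/11200 = -8.0194e-04; σ = Eε = 44900 · -8.0194e-04 = -36.01 MPa.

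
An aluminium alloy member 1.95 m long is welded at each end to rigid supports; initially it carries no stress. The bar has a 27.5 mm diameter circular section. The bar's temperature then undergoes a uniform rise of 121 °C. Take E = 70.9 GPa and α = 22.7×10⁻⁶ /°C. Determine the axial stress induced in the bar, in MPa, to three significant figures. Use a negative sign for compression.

Free thermal expansion αLΔT = 22.7e-6 · 1950 · 121 = 5.356 mm.
The walls impose strain ε = −(5.356)/1950 = -2.7467e-03; σ = Eε = 70900 · -2.7467e-03 = -194.7 MPa.

-195 MPa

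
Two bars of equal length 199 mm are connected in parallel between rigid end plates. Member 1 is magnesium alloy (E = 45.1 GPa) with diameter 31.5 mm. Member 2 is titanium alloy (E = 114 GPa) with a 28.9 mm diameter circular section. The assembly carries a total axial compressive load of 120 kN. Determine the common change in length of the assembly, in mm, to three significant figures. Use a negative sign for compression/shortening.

-0.217 mm

A_1 = 779.3 mm².
A_2 = 656 mm².
Equal strain + equilibrium ⇒ each member carries load in proportion to AE: A₁E₁ = 35150000 N, A₂E₂ = 74780000 N, ΣAE = 109900000 N.
δ = PL/ΣAE = -120000·199/109900000 = -0.2172 mm.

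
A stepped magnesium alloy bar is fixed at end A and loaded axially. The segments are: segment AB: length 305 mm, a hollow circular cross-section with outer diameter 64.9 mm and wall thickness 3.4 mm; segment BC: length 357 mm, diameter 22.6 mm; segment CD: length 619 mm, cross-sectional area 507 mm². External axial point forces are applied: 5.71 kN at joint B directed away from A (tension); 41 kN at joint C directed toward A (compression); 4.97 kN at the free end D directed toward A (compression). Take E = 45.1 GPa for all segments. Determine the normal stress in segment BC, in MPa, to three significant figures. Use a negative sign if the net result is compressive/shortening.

Internal axial forces (sectioning from the free end, tension +): N_CD = -4.97 kN, N_BC = -45.97 kN, N_AB = -40.26 kN.
A_BC = 401.1 mm².
σ_BC = N_BC/A_BC = -45970/401.1 = -114.6 MPa.

-115 MPa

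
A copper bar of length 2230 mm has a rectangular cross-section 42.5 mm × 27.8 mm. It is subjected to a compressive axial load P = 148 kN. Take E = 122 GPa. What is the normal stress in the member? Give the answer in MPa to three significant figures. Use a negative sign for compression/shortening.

A = 1182 mm².
σ = N/A = -148000/1182 = -125.3 MPa.

-125 MPa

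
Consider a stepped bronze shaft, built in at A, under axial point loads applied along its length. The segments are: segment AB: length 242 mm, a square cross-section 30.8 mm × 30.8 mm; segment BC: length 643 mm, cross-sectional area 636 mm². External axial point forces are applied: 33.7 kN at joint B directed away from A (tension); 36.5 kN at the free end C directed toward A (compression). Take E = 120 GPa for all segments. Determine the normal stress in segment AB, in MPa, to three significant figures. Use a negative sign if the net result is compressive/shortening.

Internal axial forces (sectioning from the free end, tension +): N_BC = -36.5 kN, N_AB = -2.8 kN.
A_AB = 948.6 mm².
σ_AB = N_AB/A_AB = -2800/948.6 = -2.952 MPa.

-2.95 MPa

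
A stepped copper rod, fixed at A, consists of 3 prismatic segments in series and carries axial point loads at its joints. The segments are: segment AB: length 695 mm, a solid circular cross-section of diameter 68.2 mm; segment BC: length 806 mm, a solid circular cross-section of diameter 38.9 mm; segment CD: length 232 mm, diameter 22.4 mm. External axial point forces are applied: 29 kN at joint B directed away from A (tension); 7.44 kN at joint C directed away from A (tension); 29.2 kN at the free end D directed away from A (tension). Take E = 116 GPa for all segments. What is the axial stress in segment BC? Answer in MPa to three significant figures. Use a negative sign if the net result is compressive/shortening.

Internal axial forces (sectioning from the free end, tension +): N_CD = 29.2 kN, N_BC = 36.64 kN, N_AB = 65.64 kN.
A_BC = 1188 mm².
σ_BC = N_BC/A_BC = 36640/1188 = 30.83 MPa.

30.8 MPa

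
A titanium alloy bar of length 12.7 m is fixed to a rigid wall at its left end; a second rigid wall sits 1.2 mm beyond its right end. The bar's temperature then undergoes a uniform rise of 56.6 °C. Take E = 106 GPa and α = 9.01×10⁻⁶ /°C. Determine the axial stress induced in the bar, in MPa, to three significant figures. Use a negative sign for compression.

Free thermal expansion αLΔT = 9.01e-6 · 12700 · 56.6 = 6.477 mm.
The walls engage after the gap closes; constrained expansion = 6.477 − 1.2 = 5.277 mm.
The walls impose strain ε = −(5.277)/12700 = -4.1548e-04; σ = Eε = 106000 · -4.1548e-04 = -44.04 MPa.

-44.0 MPa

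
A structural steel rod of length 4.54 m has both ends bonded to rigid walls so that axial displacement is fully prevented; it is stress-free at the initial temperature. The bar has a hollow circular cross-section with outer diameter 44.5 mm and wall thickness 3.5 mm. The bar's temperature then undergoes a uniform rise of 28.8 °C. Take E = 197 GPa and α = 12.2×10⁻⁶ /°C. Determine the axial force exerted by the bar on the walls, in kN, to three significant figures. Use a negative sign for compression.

Free thermal expansion αLΔT = 12.2e-6 · 4540 · 28.8 = 1.595 mm.
The walls impose strain ε = −(1.595)/4540 = -3.5136e-04; σ = Eε = 197000 · -3.5136e-04 = -69.22 MPa.
Wall reaction R = σ·A = -69.22·450.8 = -31200 N = -31.2 kN.

-31.2 kN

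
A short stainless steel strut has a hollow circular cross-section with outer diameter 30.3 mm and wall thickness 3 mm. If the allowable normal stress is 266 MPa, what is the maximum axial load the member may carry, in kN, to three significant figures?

68.4 kN

A = 257.3 mm².
P_max = σ_allow · A = 266 · 257.3 = 68440 N = 68.44 kN.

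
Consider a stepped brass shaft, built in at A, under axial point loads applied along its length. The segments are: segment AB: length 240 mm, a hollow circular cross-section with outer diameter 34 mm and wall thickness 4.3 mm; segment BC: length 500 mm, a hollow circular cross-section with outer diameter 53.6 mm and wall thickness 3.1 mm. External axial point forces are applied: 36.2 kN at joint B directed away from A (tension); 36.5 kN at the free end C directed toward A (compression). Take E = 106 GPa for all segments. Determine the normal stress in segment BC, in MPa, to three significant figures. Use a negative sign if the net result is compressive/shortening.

Internal axial forces (sectioning from the free end, tension +): N_BC = -36.5 kN, N_AB = -0.3 kN.
A_BC = 491.8 mm².
σ_BC = N_BC/A_BC = -36500/491.8 = -74.21 MPa.

-74.2 MPa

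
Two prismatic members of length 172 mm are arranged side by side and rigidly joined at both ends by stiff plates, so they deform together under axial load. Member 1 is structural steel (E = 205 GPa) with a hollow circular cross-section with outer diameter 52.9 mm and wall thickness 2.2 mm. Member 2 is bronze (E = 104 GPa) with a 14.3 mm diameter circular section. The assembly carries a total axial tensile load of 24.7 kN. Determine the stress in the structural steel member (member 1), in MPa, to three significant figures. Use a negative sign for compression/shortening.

57.2 MPa

A_1 = 350.4 mm².
A_2 = 160.6 mm².
Equal strain + equilibrium ⇒ each member carries load in proportion to AE: A₁E₁ = 71830000 N, A₂E₂ = 16700000 N, ΣAE = 88540000 N.
σ₁ = P·E₁/ΣAE = 24700·205000/88540000 = 57.19 MPa.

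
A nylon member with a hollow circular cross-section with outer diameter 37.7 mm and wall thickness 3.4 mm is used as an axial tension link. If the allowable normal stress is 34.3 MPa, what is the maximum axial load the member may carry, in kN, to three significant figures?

12.6 kN

A = 366.4 mm².
P_max = σ_allow · A = 34.3 · 366.4 = 12570 N = 12.57 kN.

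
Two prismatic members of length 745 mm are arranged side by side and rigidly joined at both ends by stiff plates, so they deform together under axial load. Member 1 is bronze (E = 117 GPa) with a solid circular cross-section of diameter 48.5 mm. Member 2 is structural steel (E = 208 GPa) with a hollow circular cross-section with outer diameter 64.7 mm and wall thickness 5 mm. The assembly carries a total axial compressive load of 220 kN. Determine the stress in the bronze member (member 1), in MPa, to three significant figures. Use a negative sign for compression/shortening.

-62.6 MPa

A_1 = 1847 mm².
A_2 = 937.8 mm².
Equal strain + equilibrium ⇒ each member carries load in proportion to AE: A₁E₁ = 216200000 N, A₂E₂ = 195100000 N, ΣAE = 411200000 N.
σ₁ = P·E₁/ΣAE = -220000·117000/411200000 = -62.6 MPa.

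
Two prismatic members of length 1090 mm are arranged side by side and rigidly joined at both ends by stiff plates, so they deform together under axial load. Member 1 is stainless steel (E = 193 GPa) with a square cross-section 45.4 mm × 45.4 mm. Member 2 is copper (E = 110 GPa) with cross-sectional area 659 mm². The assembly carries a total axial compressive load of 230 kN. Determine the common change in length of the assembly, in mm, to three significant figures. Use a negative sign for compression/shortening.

A_1 = 2061 mm².
Equal strain + equilibrium ⇒ each member carries load in proportion to AE: A₁E₁ = 397800000 N, A₂E₂ = 72490000 N, ΣAE = 470300000 N.
δ = PL/ΣAE = -230000·1090/470300000 = -0.5331 mm.

-0.533 mm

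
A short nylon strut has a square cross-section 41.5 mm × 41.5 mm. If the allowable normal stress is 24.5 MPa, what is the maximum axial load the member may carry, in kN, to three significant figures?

42.2 kN

A = 1722 mm².
P_max = σ_allow · A = 24.5 · 1722 = 42200 N = 42.2 kN.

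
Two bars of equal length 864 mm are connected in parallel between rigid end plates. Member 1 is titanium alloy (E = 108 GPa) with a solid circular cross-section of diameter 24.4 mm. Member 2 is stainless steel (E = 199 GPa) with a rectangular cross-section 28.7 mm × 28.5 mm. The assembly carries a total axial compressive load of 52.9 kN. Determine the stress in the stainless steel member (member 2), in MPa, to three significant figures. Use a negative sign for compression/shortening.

A_1 = 467.6 mm².
A_2 = 817.9 mm².
Equal strain + equilibrium ⇒ each member carries load in proportion to AE: A₁E₁ = 50500000 N, A₂E₂ = 162800000 N, ΣAE = 213300000 N.
σ₂ = P·E₂/ΣAE = -52900·199000/213300000 = -49.36 MPa.

-49.4 MPa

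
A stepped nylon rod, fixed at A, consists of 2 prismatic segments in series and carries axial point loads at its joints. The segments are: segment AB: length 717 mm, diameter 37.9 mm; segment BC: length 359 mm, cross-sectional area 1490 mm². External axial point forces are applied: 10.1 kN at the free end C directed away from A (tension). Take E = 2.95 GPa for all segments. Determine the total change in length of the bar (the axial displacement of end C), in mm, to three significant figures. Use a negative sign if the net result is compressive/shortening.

Internal axial forces (sectioning from the free end, tension +): N_BC = 10.1 kN, N_AB = 10.1 kN.
A_AB = 1128 mm².
δ_AB = 10100·717/(1128·2950) = 2.176 mm
δ_BC = 10100·359/(1490·2950) = 0.8249 mm
δ = Σδ_i = 3.001 mm.

3.00 mm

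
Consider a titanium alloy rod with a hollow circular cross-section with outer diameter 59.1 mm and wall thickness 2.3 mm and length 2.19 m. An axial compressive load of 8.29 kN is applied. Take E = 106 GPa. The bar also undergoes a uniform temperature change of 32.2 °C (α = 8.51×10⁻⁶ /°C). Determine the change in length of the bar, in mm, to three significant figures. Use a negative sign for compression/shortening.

A = 410.4 mm².
δ_mech = NL/(AE) = -8290·2190/(410.4·106000) = -0.4173 mm.
δ_thermal = αLΔT = 8.51e-6·2190·32.2 = 0.6001 mm.
δ = δ_mech + δ_thermal = 0.1828 mm.

0.183 mm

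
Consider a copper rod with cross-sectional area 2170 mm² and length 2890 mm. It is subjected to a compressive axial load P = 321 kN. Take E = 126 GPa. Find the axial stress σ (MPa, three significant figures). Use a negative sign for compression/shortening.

σ = N/A = -321000/2170 = -147.9 MPa.

-148 MPa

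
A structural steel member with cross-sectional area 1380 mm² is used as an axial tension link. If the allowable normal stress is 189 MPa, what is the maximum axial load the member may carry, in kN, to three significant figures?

P_max = σ_allow · A = 189 · 1380 = 260800 N = 260.8 kN.

261 kN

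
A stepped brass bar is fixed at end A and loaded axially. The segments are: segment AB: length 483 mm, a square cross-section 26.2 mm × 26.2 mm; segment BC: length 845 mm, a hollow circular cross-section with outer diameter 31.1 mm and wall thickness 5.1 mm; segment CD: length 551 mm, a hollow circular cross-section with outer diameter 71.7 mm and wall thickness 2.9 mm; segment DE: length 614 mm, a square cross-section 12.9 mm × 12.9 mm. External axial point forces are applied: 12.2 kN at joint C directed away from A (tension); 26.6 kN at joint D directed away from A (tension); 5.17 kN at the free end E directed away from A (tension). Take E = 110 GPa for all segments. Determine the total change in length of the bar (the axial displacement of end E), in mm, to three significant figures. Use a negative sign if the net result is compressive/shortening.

1.52 mm

Internal axial forces (sectioning from the free end, tension +): N_DE = 5.17 kN, N_CD = 31.77 kN, N_BC = 43.97 kN, N_AB = 43.97 kN.
A_AB = 686.4 mm².
A_BC = 416.6 mm².
A_CD = 626.8 mm².
A_DE = 166.4 mm².
δ_AB = 43970·483/(686.4·110000) = 0.2813 mm
δ_BC = 43970·845/(416.6·110000) = 0.8108 mm
δ_CD = 31770·551/(626.8·110000) = 0.2539 mm
δ_DE = 5170·614/(166.4·110000) = 0.1734 mm
δ = Σδ_i = 1.519 mm.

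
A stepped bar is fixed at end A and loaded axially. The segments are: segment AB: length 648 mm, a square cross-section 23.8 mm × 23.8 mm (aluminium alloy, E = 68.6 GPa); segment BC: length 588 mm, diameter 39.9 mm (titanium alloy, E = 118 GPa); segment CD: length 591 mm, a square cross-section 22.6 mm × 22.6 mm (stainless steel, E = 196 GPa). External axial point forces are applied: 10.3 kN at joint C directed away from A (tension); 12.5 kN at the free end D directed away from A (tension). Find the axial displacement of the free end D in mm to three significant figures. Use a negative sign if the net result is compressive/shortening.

0.545 mm

Internal axial forces (sectioning from the free end, tension +): N_CD = 12.5 kN, N_BC = 22.8 kN, N_AB = 22.8 kN.
A_AB = 566.4 mm².
A_BC = 1250 mm².
A_CD = 510.8 mm².
δ_AB = 22800·648/(566.4·68600) = 0.3802 mm
δ_BC = 22800·588/(1250·118000) = 0.09086 mm
δ_CD = 12500·591/(510.8·196000) = 0.07379 mm
δ = Σδ_i = 0.5449 mm.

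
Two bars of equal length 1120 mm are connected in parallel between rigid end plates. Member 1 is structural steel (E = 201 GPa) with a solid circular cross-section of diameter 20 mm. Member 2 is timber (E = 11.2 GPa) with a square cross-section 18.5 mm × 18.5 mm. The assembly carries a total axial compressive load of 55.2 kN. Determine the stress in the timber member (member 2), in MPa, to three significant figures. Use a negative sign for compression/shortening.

-9.23 MPa

A_1 = 314.2 mm².
A_2 = 342.2 mm².
Equal strain + equilibrium ⇒ each member carries load in proportion to AE: A₁E₁ = 63150000 N, A₂E₂ = 3833000 N, ΣAE = 66980000 N.
σ₂ = P·E₂/ΣAE = -55200·11200/66980000 = -9.23 MPa.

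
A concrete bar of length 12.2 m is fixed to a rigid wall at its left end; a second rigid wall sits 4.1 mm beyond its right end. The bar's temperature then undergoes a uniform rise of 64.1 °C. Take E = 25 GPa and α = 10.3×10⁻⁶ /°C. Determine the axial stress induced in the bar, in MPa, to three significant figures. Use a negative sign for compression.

Free thermal expansion αLΔT = 10.3e-6 · 12200 · 64.1 = 8.055 mm.
The walls engage after the gap closes; constrained expansion = 8.055 − 4.1 = 3.955 mm.
The walls impose strain ε = −(3.955)/12200 = -3.2416e-04; σ = Eε = 25000 · -3.2416e-04 = -8.104 MPa.

-8.10 MPa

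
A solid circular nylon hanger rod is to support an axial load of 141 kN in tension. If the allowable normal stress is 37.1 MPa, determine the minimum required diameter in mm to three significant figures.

Required area A ≥ P/σ_allow = 141000/37.1 = 3801 mm².
For a solid circular section, d ≥ √(4A/π) = 69.56 mm.

69.6 mm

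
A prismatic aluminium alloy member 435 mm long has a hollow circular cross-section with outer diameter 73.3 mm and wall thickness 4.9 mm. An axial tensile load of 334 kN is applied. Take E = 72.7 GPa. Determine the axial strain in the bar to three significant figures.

A = 1053 mm².
σ = N/A = 317.2 MPa; ε = σ/E = 317.2/72700 = 4.363e-03.

0.00436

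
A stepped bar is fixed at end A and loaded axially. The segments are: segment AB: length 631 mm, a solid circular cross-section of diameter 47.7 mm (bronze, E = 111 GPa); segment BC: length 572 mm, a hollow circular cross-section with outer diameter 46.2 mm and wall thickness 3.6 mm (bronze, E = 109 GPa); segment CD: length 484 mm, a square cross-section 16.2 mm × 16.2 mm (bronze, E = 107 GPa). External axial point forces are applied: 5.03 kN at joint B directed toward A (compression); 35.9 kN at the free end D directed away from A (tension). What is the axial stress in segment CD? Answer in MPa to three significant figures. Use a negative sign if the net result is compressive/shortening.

137 MPa

Internal axial forces (sectioning from the free end, tension +): N_CD = 35.9 kN, N_BC = 35.9 kN, N_AB = 30.87 kN.
A_CD = 262.4 mm².
σ_CD = N_CD/A_CD = 35900/262.4 = 136.8 MPa.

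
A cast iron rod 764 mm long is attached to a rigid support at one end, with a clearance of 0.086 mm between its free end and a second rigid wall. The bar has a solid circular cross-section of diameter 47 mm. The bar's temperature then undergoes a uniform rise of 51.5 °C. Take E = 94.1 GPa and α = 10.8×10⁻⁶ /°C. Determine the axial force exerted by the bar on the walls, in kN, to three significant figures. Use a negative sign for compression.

-72.4 kN

Free thermal expansion αLΔT = 10.8e-6 · 764 · 51.5 = 0.4249 mm.
The walls engage after the gap closes; constrained expansion = 0.4249 − 0.086 = 0.3389 mm.
The walls impose strain ε = −(0.3389)/764 = -4.4363e-04; σ = Eε = 94100 · -4.4363e-04 = -41.75 MPa.
Wall reaction R = σ·A = -41.75·1735 = -72430 N = -72.43 kN.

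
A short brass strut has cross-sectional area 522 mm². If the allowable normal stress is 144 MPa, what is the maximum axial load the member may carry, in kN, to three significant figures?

75.2 kN

P_max = σ_allow · A = 144 · 522 = 75170 N = 75.17 kN.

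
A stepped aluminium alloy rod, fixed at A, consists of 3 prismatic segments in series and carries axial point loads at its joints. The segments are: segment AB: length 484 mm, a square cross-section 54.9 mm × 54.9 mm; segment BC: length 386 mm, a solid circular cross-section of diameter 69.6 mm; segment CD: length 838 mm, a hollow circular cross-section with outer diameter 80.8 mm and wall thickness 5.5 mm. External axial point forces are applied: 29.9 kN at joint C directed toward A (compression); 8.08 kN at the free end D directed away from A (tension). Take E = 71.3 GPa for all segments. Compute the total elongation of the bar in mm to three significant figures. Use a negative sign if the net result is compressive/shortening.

-0.00720 mm

Internal axial forces (sectioning from the free end, tension +): N_CD = 8.08 kN, N_BC = -21.82 kN, N_AB = -21.82 kN.
A_AB = 3014 mm².
A_BC = 3805 mm².
A_CD = 1301 mm².
δ_AB = -21820·484/(3014·71300) = -0.04914 mm
δ_BC = -21820·386/(3805·71300) = -0.03105 mm
δ_CD = 8080·838/(1301·71300) = 0.07299 mm
δ = Σδ_i = -0.007203 mm.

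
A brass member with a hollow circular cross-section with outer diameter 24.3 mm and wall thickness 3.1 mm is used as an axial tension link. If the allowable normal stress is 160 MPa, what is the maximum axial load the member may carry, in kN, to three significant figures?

33.0 kN

A = 206.5 mm².
P_max = σ_allow · A = 160 · 206.5 = 33030 N = 33.03 kN.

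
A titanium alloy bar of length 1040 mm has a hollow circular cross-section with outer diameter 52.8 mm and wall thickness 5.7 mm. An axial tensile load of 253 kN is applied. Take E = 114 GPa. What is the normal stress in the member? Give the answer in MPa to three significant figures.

300 MPa

A = 843.4 mm².
σ = N/A = 253000/843.4 = 300 MPa.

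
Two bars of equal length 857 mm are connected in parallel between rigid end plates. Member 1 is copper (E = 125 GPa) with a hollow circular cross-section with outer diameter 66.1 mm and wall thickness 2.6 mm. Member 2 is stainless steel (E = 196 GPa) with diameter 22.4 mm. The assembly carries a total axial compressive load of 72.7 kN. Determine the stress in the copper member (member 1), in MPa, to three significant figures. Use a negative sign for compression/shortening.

A_1 = 518.7 mm².
A_2 = 394.1 mm².
Equal strain + equilibrium ⇒ each member carries load in proportion to AE: A₁E₁ = 64830000 N, A₂E₂ = 77240000 N, ΣAE = 142100000 N.
σ₁ = P·E₁/ΣAE = -72700·125000/142100000 = -63.96 MPa.

-64.0 MPa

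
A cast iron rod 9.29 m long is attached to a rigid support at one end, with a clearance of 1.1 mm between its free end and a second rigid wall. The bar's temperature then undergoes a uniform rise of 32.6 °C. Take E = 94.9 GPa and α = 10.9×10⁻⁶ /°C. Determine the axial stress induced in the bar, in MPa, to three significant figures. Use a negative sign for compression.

-22.5 MPa

Free thermal expansion αLΔT = 10.9e-6 · 9290 · 32.6 = 3.301 mm.
The walls engage after the gap closes; constrained expansion = 3.301 − 1.1 = 2.201 mm.
The walls impose strain ε = −(2.201)/9290 = -2.3693e-04; σ = Eε = 94900 · -2.3693e-04 = -22.48 MPa.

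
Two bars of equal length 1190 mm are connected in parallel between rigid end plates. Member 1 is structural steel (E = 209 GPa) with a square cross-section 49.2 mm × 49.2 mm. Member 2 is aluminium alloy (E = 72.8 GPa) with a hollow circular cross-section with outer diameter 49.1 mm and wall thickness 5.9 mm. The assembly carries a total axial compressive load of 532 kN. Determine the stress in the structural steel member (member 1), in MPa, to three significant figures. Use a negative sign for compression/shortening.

A_1 = 2421 mm².
A_2 = 800.7 mm².
Equal strain + equilibrium ⇒ each member carries load in proportion to AE: A₁E₁ = 505900000 N, A₂E₂ = 58290000 N, ΣAE = 564200000 N.
σ₁ = P·E₁/ΣAE = -532000·209000/564200000 = -197.1 MPa.

-197 MPa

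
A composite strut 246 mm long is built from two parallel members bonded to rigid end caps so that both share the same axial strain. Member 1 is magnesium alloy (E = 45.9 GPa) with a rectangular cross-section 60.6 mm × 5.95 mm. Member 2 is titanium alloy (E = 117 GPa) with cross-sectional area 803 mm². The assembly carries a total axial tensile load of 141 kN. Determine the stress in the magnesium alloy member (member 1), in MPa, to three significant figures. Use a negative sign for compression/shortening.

A_1 = 360.6 mm².
Equal strain + equilibrium ⇒ each member carries load in proportion to AE: A₁E₁ = 16550000 N, A₂E₂ = 93950000 N, ΣAE = 110500000 N.
σ₁ = P·E₁/ΣAE = 141000·45900/110500000 = 58.57 MPa.

58.6 MPa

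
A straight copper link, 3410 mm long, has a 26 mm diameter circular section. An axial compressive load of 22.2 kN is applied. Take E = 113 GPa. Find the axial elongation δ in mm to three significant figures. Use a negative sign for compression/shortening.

-1.26 mm

A = 530.9 mm².
δ_mech = NL/(AE) = -22200·3410/(530.9·113000) = -1.262 mm.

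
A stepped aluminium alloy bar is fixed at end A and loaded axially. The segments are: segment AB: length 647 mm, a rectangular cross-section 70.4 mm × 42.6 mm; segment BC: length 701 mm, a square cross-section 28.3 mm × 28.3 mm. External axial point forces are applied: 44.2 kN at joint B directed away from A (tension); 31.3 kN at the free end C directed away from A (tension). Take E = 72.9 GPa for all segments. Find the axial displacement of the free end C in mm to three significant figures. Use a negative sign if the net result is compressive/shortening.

0.599 mm

Internal axial forces (sectioning from the free end, tension +): N_BC = 31.3 kN, N_AB = 75.5 kN.
A_AB = 2999 mm².
A_BC = 800.9 mm².
δ_AB = 75500·647/(2999·72900) = 0.2234 mm
δ_BC = 31300·701/(800.9·72900) = 0.3758 mm
δ = Σδ_i = 0.5992 mm.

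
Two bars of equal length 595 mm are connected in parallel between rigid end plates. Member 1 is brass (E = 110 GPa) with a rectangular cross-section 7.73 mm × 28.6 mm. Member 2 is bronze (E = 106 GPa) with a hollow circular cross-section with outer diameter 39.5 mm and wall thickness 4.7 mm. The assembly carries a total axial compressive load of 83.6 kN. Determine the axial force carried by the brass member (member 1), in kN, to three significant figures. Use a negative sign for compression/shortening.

-25.8 kN

A_1 = 221.1 mm².
A_2 = 513.8 mm².
Equal strain + equilibrium ⇒ each member carries load in proportion to AE: A₁E₁ = 24320000 N, A₂E₂ = 54470000 N, ΣAE = 78790000 N.
F₁ = P·A₁E₁/ΣAE = -83600·24320000/78790000 = -25800 N.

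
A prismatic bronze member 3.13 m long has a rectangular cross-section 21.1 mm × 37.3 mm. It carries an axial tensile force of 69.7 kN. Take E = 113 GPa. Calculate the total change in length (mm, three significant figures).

2.45 mm

A = 787 mm².
δ_mech = NL/(AE) = 69700·3130/(787·113000) = 2.453 mm.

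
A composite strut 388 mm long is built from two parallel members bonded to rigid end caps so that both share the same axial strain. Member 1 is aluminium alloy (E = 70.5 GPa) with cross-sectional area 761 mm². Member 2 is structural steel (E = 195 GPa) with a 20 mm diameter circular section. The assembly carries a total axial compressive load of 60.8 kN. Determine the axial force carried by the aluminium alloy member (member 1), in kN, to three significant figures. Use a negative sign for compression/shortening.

-28.4 kN

A_2 = 314.2 mm².
Equal strain + equilibrium ⇒ each member carries load in proportion to AE: A₁E₁ = 53650000 N, A₂E₂ = 61260000 N, ΣAE = 114900000 N.
F₁ = P·A₁E₁/ΣAE = -60800·53650000/114900000 = -28390 N.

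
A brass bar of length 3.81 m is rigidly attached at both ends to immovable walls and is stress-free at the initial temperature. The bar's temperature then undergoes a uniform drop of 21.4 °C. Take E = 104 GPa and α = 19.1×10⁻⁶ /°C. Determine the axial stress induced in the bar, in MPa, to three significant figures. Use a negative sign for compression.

42.5 MPa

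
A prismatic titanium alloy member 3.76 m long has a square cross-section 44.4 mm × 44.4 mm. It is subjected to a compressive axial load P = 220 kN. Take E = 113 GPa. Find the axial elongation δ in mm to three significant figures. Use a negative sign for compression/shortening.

A = 1971 mm².
δ_mech = NL/(AE) = -220000·3760/(1971·113000) = -3.713 mm.

-3.71 mm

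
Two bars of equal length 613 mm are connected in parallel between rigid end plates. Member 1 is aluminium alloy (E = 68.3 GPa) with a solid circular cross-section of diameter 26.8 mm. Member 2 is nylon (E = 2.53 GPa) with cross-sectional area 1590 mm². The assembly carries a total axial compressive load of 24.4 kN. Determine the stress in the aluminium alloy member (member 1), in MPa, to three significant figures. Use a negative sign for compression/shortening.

A_1 = 564.1 mm².
Equal strain + equilibrium ⇒ each member carries load in proportion to AE: A₁E₁ = 38530000 N, A₂E₂ = 4023000 N, ΣAE = 42550000 N.
σ₁ = P·E₁/ΣAE = -24400·68300/42550000 = -39.17 MPa.

-39.2 MPa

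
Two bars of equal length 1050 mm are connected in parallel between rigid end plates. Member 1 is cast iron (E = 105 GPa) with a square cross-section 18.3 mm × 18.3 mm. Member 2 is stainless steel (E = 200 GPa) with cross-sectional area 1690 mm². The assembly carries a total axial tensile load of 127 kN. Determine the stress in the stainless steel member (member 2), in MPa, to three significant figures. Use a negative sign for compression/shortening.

68.1 MPa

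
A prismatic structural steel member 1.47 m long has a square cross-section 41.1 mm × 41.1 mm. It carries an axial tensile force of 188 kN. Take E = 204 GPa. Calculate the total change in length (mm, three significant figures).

A = 1689 mm².
δ_mech = NL/(AE) = 188000·1470/(1689·204000) = 0.802 mm.

0.802 mm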